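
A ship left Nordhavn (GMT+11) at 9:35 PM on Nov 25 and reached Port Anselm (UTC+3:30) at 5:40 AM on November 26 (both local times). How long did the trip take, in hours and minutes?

15 hours 35 minutes

Departure in UTC: 9:35 PM − 11:00 = 10:35 AM on Nov 25.
Arrival in UTC: 5:40 AM − 3:30 = 2:10 AM on Nov 26.
Elapsed = 2:10 AM − 10:35 AM (+1 day) = 15 hours 35 minutes.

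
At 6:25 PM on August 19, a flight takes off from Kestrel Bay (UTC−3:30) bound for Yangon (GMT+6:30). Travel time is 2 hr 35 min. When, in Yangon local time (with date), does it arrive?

7:00 AM on August 20

Convert departure to UTC: 6:25 PM + 3:30 = 9:55 PM UTC on Aug 19.
Add 2 hours and 35 minutes travel time → 12:30 AM UTC (Aug 20).
Yangon is UTC+6:30, so local arrival = 12:30 AM + 6:30 = 7:00 AM on Aug 20.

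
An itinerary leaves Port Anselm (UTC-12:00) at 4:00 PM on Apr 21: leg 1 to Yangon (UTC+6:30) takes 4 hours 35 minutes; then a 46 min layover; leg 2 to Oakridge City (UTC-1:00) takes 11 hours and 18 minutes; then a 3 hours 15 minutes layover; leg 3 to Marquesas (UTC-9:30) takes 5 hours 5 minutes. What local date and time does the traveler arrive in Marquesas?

Convert departure to UTC: 4:00 PM + 12:00 = 4:00 AM UTC on Apr 22.
Add 4 hours and 35 minutes leg 1 → 8:35 AM UTC.
Add 46 minutes layover in Yangon → 9:21 AM UTC.
Add 11 hours 18 minutes leg 2 → 8:39 PM UTC.
Add 3 hours 15 minutes layover in Oakridge City → 11:54 PM UTC.
Add 5 hours 5 minutes leg 3 → 4:59 AM UTC (Apr 23).
Marquesas is UTC−9:30, so local arrival = 4:59 AM − 9:30 = 7:29 PM on Apr 22.

7:29 PM on April 22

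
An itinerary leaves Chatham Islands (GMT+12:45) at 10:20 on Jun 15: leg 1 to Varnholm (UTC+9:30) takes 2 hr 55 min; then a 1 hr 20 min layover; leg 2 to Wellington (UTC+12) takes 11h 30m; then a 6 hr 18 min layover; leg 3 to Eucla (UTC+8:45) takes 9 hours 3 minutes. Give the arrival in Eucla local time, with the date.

13:26 on June 16

Convert departure to UTC: 10:20 − 12:45 = 21:35 UTC on Jun 14.
Add 2 hours and 55 minutes leg 1 → 00:30 UTC (Jun 15).
Add 1 hour and 20 minutes layover in Varnholm → 01:50 UTC.
Add 11 hours and 30 minutes leg 2 → 13:20 UTC.
Add 6 hours 18 minutes layover in Wellington → 19:38 UTC.
Add 9 hours and 3 minutes leg 3 → 04:41 UTC (Jun 16).
Eucla is UTC+8:45, so local arrival = 04:41 + 8:45 = 13:26 on Jun 16.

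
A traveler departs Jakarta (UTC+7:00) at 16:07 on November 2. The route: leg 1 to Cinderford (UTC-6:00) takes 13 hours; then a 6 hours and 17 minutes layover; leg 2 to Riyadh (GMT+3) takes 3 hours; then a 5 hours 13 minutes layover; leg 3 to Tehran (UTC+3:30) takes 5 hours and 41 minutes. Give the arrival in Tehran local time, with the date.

Convert departure to UTC: 16:07 − 7:00 = 09:07 UTC on Nov 2.
Add 13 hours leg 1 → 22:07 UTC.
Add 6 hours 17 minutes layover in Cinderford → 04:24 UTC (Nov 3).
Add 3 hours leg 2 → 07:24 UTC.
Add 5 hours and 13 minutes layover in Riyadh → 12:37 UTC.
Add 5 hours 41 minutes leg 3 → 18:18 UTC.
Tehran is UTC+3:30, so local arrival = 18:18 + 3:30 = 21:48 on Nov 3.

21:48 on November 3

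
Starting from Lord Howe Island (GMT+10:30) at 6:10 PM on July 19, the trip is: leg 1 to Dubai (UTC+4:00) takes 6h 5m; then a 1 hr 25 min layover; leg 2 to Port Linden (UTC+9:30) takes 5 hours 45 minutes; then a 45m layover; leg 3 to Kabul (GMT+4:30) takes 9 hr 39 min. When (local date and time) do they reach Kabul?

Convert departure to UTC: 6:10 PM − 10:30 = 7:40 AM UTC on Jul 19.
Add 6 hours and 5 minutes leg 1 → 1:45 PM UTC.
Add 1 hour 25 minutes layover in Dubai → 3:10 PM UTC.
Add 5 hours and 45 minutes leg 2 → 8:55 PM UTC.
Add 45 minutes layover in Port Linden → 9:40 PM UTC.
Add 9 hours 39 minutes leg 3 → 7:19 AM UTC (Jul 20).
Kabul is UTC+4:30, so local arrival = 7:19 AM + 4:30 = 11:49 AM on Jul 20.

11:49 AM on July 20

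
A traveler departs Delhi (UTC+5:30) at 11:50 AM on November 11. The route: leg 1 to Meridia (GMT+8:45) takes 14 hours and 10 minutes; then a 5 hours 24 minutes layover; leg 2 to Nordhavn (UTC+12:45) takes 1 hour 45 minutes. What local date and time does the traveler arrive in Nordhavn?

4:24 PM on November 12

Convert departure to UTC: 11:50 AM − 5:30 = 6:20 AM UTC on Nov 11.
Add 14 hours 10 minutes leg 1 → 8:30 PM UTC.
Add 5 hours and 24 minutes layover in Meridia → 1:54 AM UTC (Nov 12).
Add 1 hour 45 minutes leg 2 → 3:39 AM UTC.
Nordhavn is UTC+12:45, so local arrival = 3:39 AM + 12:45 = 4:24 PM on Nov 12.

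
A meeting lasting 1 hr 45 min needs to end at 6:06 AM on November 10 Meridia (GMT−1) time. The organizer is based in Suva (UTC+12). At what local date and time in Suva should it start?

Target end time in UTC: 6:06 AM + 1:00 = 7:06 AM on Nov 10.
Subtract 1 hour and 45 minutes → start 5:21 AM UTC on Nov 10.
Suva is UTC+12:00: 5:21 AM + 12:00 = 5:21 PM on Nov 10.

5:21 PM on November 10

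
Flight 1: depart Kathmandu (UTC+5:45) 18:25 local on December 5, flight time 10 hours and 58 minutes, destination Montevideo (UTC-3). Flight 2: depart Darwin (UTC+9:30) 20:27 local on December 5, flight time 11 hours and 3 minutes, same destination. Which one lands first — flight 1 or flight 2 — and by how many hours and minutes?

the second, by 1 hour 38 minutes

Flight 1 in UTC: 18:25 − 5:45 = 12:40 on Dec 5.
+10 hours 58 minutes → arrive 23:38 UTC on Dec 5.
Flight 2 in UTC: 20:27 − 9:30 = 10:57 on Dec 5.
+11 hours 3 minutes → arrive 22:00 UTC on Dec 5.
Flight 2 lands earlier by 1 hour 38 minutes.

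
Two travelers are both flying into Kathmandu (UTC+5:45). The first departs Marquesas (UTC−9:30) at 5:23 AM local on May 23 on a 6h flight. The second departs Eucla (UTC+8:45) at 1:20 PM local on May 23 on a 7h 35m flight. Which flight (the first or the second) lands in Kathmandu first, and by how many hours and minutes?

the second, by 8 hours 43 minutes

Flight 1 in UTC: 5:23 AM + 9:30 = 2:53 PM on May 23.
+6 hours → arrive 8:53 PM UTC on May 23.
Flight 2 in UTC: 1:20 PM − 8:45 = 4:35 AM on May 23.
+7 hours 35 minutes → arrive 12:10 PM UTC on May 23.
Flight 2 lands earlier by 8 hours 43 minutes.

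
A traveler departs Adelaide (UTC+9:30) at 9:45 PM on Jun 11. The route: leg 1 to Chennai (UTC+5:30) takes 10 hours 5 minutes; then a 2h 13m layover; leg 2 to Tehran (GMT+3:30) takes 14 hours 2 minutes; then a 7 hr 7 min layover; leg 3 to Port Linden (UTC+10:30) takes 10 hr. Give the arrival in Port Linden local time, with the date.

6:12 PM on Jun 13

Convert departure to UTC: 9:45 PM − 9:30 = 12:15 PM UTC on Jun 11.
Add 10 hours 5 minutes leg 1 → 10:20 PM UTC.
Add 2 hours 13 minutes layover in Chennai → 12:33 AM UTC (Jun 12).
Add 14 hours 2 minutes leg 2 → 2:35 PM UTC.
Add 7 hours 7 minutes layover in Tehran → 9:42 PM UTC.
Add 10 hours leg 3 → 7:42 AM UTC (Jun 13).
Port Linden is UTC+10:30, so local arrival = 7:42 AM + 10:30 = 6:12 PM on Jun 13.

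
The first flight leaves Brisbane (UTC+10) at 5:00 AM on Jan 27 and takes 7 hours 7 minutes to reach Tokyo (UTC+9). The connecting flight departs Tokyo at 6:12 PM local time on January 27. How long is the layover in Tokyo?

7 hours 5 minutes

Convert departure to UTC: 5:00 AM − 10:00 = 7:00 PM UTC on Jan 26.
Add 7 hours 7 minutes flight time → 2:07 AM UTC (Jan 27).
Tokyo is UTC+9:00, so local arrival = 2:07 AM + 9:00 = 11:07 AM on Jan 27.
Layover = 6:12 PM − 11:07 AM = 7 hours 5 minutes.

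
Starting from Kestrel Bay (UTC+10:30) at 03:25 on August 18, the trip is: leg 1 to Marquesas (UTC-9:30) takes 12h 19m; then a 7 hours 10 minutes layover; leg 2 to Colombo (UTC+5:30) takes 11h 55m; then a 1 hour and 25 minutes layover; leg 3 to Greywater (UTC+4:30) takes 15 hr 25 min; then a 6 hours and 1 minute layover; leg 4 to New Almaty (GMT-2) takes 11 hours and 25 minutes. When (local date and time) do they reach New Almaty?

Convert departure to UTC: 03:25 − 10:30 = 16:55 UTC on Aug 17.
Add 12 hours 19 minutes leg 1 → 05:14 UTC (Aug 18).
Add 7 hours 10 minutes layover in Marquesas → 12:24 UTC.
Add 11 hours 55 minutes leg 2 → 00:19 UTC (Aug 19).
Add 1 hour and 25 minutes layover in Colombo → 01:44 UTC.
Add 15 hours and 25 minutes leg 3 → 17:09 UTC.
Add 6 hours and 1 minute layover in Greywater → 23:10 UTC.
Add 11 hours 25 minutes leg 4 → 10:35 UTC (Aug 20).
New Almaty is UTC−2:00, so local arrival = 10:35 − 2:00 = 08:35 on Aug 20.

08:35 on Aug 20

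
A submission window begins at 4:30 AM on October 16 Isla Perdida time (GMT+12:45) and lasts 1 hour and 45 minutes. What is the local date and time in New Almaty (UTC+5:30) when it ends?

11:00 PM on October 15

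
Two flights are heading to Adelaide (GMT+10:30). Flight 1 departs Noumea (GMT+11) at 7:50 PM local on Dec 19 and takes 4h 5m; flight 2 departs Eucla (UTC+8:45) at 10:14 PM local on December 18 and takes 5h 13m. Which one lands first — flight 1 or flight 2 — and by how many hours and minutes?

the second, by 18 hours 13 minutes

Flight 1 in UTC: 7:50 PM − 11:00 = 8:50 AM on Dec 19.
+4 hours 5 minutes → arrive 12:55 PM UTC on Dec 19.
Flight 2 in UTC: 10:14 PM − 8:45 = 1:29 PM on Dec 18.
+5 hours and 13 minutes → arrive 6:42 PM UTC on Dec 18.
Flight 2 lands earlier by 18 hours 13 minutes.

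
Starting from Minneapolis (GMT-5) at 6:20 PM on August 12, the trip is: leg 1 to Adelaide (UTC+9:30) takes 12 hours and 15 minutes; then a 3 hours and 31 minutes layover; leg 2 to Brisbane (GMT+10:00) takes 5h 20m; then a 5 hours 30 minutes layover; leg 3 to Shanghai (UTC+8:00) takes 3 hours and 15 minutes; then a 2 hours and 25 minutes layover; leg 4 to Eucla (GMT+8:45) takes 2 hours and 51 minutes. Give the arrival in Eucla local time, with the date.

Convert departure to UTC: 6:20 PM + 5:00 = 11:20 PM UTC on Aug 12.
Add 12 hours 15 minutes leg 1 → 11:35 AM UTC (Aug 13).
Add 3 hours and 31 minutes layover in Adelaide → 3:06 PM UTC.
Add 5 hours and 20 minutes leg 2 → 8:26 PM UTC.
Add 5 hours and 30 minutes layover in Brisbane → 1:56 AM UTC (Aug 14).
Add 3 hours 15 minutes leg 3 → 5:11 AM UTC.
Add 2 hours and 25 minutes layover in Shanghai → 7:36 AM UTC.
Add 2 hours 51 minutes leg 4 → 10:27 AM UTC.
Eucla is UTC+8:45, so local arrival = 10:27 AM + 8:45 = 7:12 PM on Aug 14.

7:12 PM on August 14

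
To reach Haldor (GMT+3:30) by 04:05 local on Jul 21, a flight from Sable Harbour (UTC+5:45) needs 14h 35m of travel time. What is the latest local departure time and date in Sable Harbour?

Target arrival in UTC: 04:05 − 3:30 = 00:35 on Jul 21.
Subtract 14 hours 35 minutes → departure 10:00 UTC on Jul 20.
Sable Harbour is UTC+5:45: 10:00 + 5:45 = 15:45 on Jul 20.

15:45 on July 20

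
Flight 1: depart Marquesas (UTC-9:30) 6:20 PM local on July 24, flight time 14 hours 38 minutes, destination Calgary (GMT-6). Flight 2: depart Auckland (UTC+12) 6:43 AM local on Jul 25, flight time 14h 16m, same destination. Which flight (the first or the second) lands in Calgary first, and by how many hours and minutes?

the second, by 9 hours 29 minutes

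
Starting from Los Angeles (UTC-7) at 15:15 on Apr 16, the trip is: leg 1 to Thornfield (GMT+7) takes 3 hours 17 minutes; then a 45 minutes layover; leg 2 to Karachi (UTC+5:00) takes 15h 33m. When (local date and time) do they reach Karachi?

Convert departure to UTC: 15:15 + 7:00 = 22:15 UTC on Apr 16.
Add 3 hours 17 minutes leg 1 → 01:32 UTC (Apr 17).
Add 45 minutes layover in Thornfield → 02:17 UTC.
Add 15 hours and 33 minutes leg 2 → 17:50 UTC.
Karachi is UTC+5:00, so local arrival = 17:50 + 5:00 = 22:50 on Apr 17.

22:50 on April 17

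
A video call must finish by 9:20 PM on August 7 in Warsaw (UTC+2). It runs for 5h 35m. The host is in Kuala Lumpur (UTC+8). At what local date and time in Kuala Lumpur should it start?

Target end time in UTC: 9:20 PM − 2:00 = 7:20 PM on Aug 7.
Subtract 5 hours and 35 minutes → start 1:45 PM UTC on Aug 7.
Kuala Lumpur is UTC+8:00: 1:45 PM + 8:00 = 9:45 PM on Aug 7.

9:45 PM on August 7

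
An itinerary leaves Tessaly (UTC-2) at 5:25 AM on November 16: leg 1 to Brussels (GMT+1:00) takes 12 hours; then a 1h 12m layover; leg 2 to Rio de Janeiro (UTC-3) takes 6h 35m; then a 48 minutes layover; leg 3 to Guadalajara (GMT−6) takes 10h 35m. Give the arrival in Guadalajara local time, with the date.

8:35 AM on November 17

Convert departure to UTC: 5:25 AM + 2:00 = 7:25 AM UTC on Nov 16.
Add 12 hours leg 1 → 7:25 PM UTC.
Add 1 hour 12 minutes layover in Brussels → 8:37 PM UTC.
Add 6 hours and 35 minutes leg 2 → 3:12 AM UTC (Nov 17).
Add 48 minutes layover in Rio de Janeiro → 4:00 AM UTC.
Add 10 hours and 35 minutes leg 3 → 2:35 PM UTC.
Guadalajara is UTC−6:00, so local arrival = 2:35 PM − 6:00 = 8:35 AM on Nov 17.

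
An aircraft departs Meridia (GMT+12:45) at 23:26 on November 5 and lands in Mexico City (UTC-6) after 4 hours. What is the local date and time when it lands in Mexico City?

Convert departure to UTC: 23:26 − 12:45 = 10:41 UTC on Nov 5.
Add 4 hours travel time → 14:41 UTC.
Mexico City is UTC−6:00, so local arrival = 14:41 − 6:00 = 08:41 on Nov 5.

08:41 on Nov 5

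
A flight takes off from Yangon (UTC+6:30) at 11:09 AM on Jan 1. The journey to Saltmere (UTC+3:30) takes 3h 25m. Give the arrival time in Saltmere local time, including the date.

Convert departure to UTC: 11:09 AM − 6:30 = 4:39 AM UTC on Jan 1.
Add 3 hours 25 minutes travel time → 8:04 AM UTC.
Saltmere is UTC+3:30, so local arrival = 8:04 AM + 3:30 = 11:34 AM on Jan 1.

11:34 AM on Jan 1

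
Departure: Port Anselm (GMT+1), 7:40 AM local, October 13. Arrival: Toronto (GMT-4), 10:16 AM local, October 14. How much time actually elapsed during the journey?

31 hours 36 minutes

Departure in UTC: 7:40 AM − 1:00 = 6:40 AM on Oct 13.
Arrival in UTC: 10:16 AM + 4:00 = 2:16 PM on Oct 14.
Elapsed = 2:16 PM − 6:40 AM (+1 day) = 31 hours 36 minutes.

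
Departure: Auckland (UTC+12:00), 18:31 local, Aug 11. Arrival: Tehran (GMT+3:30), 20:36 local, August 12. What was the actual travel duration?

Departure in UTC: 18:31 − 12:00 = 06:31 on Aug 11.
Arrival in UTC: 20:36 − 3:30 = 17:06 on Aug 12.
Elapsed = 17:06 − 06:31 (+1 day) = 34 hours 35 minutes.

34 hours 35 minutes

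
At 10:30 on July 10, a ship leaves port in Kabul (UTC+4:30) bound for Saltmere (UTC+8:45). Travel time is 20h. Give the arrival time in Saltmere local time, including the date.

10:45 on July 11

Saltmere is 4:15 ahead of Kabul.
After 20 hours it is 06:30 (Jul 11) in Kabul.
Shift by the zone difference: 06:30 + 4:15 = 10:45 on Jul 11 in Saltmere.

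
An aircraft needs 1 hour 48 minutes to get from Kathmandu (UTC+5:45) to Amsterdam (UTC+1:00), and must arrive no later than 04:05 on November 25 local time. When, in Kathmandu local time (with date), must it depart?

07:02 on Nov 25

Target arrival in UTC: 04:05 − 1:00 = 03:05 on Nov 25.
Subtract 1 hour and 48 minutes → departure 01:17 UTC on Nov 25.
Kathmandu is UTC+5:45: 01:17 + 5:45 = 07:02 on Nov 25.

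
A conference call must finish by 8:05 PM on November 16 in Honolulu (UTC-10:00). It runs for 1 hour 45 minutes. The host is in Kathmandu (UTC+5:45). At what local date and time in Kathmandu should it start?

10:05 AM on November 17

Target end time in UTC: 8:05 PM + 10:00 = 6:05 AM on Nov 17.
Subtract 1 hour and 45 minutes → start 4:20 AM UTC on Nov 17.
Kathmandu is UTC+5:45: 4:20 AM + 5:45 = 10:05 AM on Nov 17.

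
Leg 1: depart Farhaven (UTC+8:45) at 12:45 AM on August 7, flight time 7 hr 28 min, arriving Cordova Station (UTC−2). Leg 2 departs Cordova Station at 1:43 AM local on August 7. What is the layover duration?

4 hours 15 minutes

Convert departure to UTC: 12:45 AM − 8:45 = 4:00 PM UTC on Aug 6.
Add 7 hours and 28 minutes flight time → 11:28 PM UTC.
Cordova Station is UTC−2:00, so local arrival = 11:28 PM − 2:00 = 9:28 PM on Aug 6.
Layover = 1:43 AM − 9:28 PM (+1 day) = 4 hours 15 minutes.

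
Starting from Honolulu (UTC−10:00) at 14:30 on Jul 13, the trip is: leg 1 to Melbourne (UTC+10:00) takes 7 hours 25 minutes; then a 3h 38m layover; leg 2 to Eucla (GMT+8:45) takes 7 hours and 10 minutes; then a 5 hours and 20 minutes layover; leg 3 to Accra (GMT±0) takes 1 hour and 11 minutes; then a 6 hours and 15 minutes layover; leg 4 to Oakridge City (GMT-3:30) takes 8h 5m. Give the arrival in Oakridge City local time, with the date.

Convert departure to UTC: 14:30 + 10:00 = 00:30 UTC on Jul 14.
Add 7 hours 25 minutes leg 1 → 07:55 UTC.
Add 3 hours 38 minutes layover in Melbourne → 11:33 UTC.
Add 7 hours 10 minutes leg 2 → 18:43 UTC.
Add 5 hours 20 minutes layover in Eucla → 00:03 UTC (Jul 15).
Add 1 hour and 11 minutes leg 3 → 01:14 UTC.
Add 6 hours 15 minutes layover in Accra → 07:29 UTC.
Add 8 hours and 5 minutes leg 4 → 15:34 UTC.
Oakridge City is UTC−3:30, so local arrival = 15:34 − 3:30 = 12:04 on Jul 15.

12:04 on July 15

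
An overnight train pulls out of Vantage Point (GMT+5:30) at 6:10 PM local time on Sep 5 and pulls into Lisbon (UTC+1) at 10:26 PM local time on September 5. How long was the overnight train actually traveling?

Departure in UTC: 6:10 PM − 5:30 = 12:40 PM on Sep 5.
Arrival in UTC: 10:26 PM − 1:00 = 9:26 PM on Sep 5.
Elapsed = 9:26 PM − 12:40 PM = 8 hours 46 minutes.

8 hours 46 minutes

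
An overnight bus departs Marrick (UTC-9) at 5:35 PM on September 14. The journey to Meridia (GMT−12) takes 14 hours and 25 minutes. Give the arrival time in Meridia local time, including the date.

5:00 AM on Sep 15

Convert departure to UTC: 5:35 PM + 9:00 = 2:35 AM UTC on Sep 15.
Add 14 hours 25 minutes travel time → 5:00 PM UTC.
Meridia is UTC−12:00, so local arrival = 5:00 PM − 12:00 = 5:00 AM on Sep 15.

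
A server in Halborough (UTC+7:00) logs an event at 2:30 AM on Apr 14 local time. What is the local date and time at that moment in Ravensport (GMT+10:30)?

6:00 AM on April 14

Ravensport is 3:30 ahead of Halborough.
Shift by the zone difference: 2:30 AM + 3:30 = 6:00 AM on Apr 14 in Ravensport.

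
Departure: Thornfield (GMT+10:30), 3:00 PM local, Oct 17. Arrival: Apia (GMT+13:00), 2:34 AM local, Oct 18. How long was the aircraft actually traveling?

Departure in UTC: 3:00 PM − 10:30 = 4:30 AM on Oct 17.
Arrival in UTC: 2:34 AM − 13:00 = 1:34 PM on Oct 17.
Elapsed = 1:34 PM − 4:30 AM = 9 hours 4 minutes.

9 hours 4 minutes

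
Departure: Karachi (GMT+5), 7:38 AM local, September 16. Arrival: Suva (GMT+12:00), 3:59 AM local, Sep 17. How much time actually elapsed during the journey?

Departure in UTC: 7:38 AM − 5:00 = 2:38 AM on Sep 16.
Arrival in UTC: 3:59 AM − 12:00 = 3:59 PM on Sep 16.
Elapsed = 3:59 PM − 2:38 AM = 13 hours 21 minutes.

13 hours 21 minutes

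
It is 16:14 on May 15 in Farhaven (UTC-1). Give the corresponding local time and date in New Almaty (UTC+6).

23:14 on May 15

New Almaty is 7:00 ahead of Farhaven.
Shift by the zone difference: 16:14 + 7:00 = 23:14 on May 15 in New Almaty.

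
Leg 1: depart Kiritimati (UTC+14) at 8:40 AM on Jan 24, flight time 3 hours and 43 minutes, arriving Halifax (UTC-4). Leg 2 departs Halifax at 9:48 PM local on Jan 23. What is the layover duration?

3 hours 25 minutes

Convert departure to UTC: 8:40 AM − 14:00 = 6:40 PM UTC on Jan 23.
Add 3 hours 43 minutes flight time → 10:23 PM UTC.
Halifax is UTC−4:00, so local arrival = 10:23 PM − 4:00 = 6:23 PM on Jan 23.
Layover = 9:48 PM − 6:23 PM = 3 hours 25 minutes.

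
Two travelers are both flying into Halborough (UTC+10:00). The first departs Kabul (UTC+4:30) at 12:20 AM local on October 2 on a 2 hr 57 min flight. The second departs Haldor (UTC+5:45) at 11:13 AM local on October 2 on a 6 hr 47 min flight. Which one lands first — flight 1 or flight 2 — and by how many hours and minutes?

the first, by 13 hours 28 minutes

Flight 1 in UTC: 12:20 AM − 4:30 = 7:50 PM on Oct 1.
+2 hours 57 minutes → arrive 10:47 PM UTC on Oct 1.
Flight 2 in UTC: 11:13 AM − 5:45 = 5:28 AM on Oct 2.
+6 hours and 47 minutes → arrive 12:15 PM UTC on Oct 2.
Flight 1 lands earlier by 13 hours 28 minutes.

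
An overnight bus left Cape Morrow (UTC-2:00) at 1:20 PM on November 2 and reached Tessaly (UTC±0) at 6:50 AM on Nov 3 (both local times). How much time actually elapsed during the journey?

Departure in UTC: 1:20 PM + 2:00 = 3:20 PM on Nov 2.
Arrival is already UTC: 6:50 AM on Nov 3.
Elapsed = 6:50 AM − 3:20 PM (+1 day) = 15 hours 30 minutes.

15 hours 30 minutes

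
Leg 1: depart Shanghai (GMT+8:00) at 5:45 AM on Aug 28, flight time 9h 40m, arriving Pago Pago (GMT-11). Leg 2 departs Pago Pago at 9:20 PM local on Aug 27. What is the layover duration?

55 minutes

Convert departure to UTC: 5:45 AM − 8:00 = 9:45 PM UTC on Aug 27.
Add 9 hours 40 minutes flight time → 7:25 AM UTC (Aug 28).
Pago Pago is UTC−11:00, so local arrival = 7:25 AM − 11:00 = 8:25 PM on Aug 27.
Layover = 9:20 PM − 8:25 PM = 55 minutes.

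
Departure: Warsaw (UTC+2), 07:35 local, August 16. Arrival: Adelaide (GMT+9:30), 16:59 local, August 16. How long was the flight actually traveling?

Departure in UTC: 07:35 − 2:00 = 05:35 on Aug 16.
Arrival in UTC: 16:59 − 9:30 = 07:29 on Aug 16.
Elapsed = 07:29 − 05:35 = 1 hour 54 minutes.

1 hour 54 minutes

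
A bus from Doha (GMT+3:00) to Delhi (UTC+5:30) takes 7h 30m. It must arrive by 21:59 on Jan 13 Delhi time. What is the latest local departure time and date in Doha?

Target arrival in UTC: 21:59 − 5:30 = 16:29 on Jan 13.
Subtract 7 hours 30 minutes → departure 08:59 UTC on Jan 13.
Doha is UTC+3:00: 08:59 + 3:00 = 11:59 on Jan 13.

11:59 on Jan 13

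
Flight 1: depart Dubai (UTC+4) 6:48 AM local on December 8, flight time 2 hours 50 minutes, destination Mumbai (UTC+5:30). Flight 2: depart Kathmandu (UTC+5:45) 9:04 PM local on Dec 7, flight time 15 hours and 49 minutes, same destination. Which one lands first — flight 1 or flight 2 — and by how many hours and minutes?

the first, by 1 hour 30 minutes

Flight 1 in UTC: 6:48 AM − 4:00 = 2:48 AM on Dec 8.
+2 hours and 50 minutes → arrive 5:38 AM UTC on Dec 8.
Flight 2 in UTC: 9:04 PM − 5:45 = 3:19 PM on Dec 7.
+15 hours 49 minutes → arrive 7:08 AM UTC on Dec 8.
Flight 1 lands earlier by 1 hour 30 minutes.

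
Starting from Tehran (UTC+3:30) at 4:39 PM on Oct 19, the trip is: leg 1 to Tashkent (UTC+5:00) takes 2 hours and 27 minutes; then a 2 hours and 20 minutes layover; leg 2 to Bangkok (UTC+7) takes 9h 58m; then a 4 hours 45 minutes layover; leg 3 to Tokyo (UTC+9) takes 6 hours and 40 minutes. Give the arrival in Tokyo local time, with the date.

12:19 AM on October 21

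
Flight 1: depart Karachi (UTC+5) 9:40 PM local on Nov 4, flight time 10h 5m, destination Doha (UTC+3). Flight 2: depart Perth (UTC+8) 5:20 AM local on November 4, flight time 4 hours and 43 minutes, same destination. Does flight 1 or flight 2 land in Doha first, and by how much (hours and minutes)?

the second, by 24 hours 42 minutes

Flight 1 in UTC: 9:40 PM − 5:00 = 4:40 PM on Nov 4.
+10 hours and 5 minutes → arrive 2:45 AM UTC on Nov 5.
Flight 2 in UTC: 5:20 AM − 8:00 = 9:20 PM on Nov 3.
+4 hours 43 minutes → arrive 2:03 AM UTC on Nov 4.
Flight 2 lands earlier by 24 hours 42 minutes.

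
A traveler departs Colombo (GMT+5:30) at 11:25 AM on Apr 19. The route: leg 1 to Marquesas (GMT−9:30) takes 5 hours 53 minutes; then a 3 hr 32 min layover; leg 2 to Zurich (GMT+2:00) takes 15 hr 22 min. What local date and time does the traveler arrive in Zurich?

8:42 AM on April 20

Convert departure to UTC: 11:25 AM − 5:30 = 5:55 AM UTC on Apr 19.
Add 5 hours 53 minutes leg 1 → 11:48 AM UTC.
Add 3 hours 32 minutes layover in Marquesas → 3:20 PM UTC.
Add 15 hours 22 minutes leg 2 → 6:42 AM UTC (Apr 20).
Zurich is UTC+2:00, so local arrival = 6:42 AM + 2:00 = 8:42 AM on Apr 20.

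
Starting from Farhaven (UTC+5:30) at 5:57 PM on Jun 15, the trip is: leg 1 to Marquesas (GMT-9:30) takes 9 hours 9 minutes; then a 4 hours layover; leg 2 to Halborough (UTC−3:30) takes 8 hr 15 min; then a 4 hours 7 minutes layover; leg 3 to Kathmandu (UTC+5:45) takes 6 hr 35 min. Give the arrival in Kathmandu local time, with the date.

Convert departure to UTC: 5:57 PM − 5:30 = 12:27 PM UTC on Jun 15.
Add 9 hours 9 minutes leg 1 → 9:36 PM UTC.
Add 4 hours layover in Marquesas → 1:36 AM UTC (Jun 16).
Add 8 hours and 15 minutes leg 2 → 9:51 AM UTC.
Add 4 hours and 7 minutes layover in Halborough → 1:58 PM UTC.
Add 6 hours and 35 minutes leg 3 → 8:33 PM UTC.
Kathmandu is UTC+5:45, so local arrival = 8:33 PM + 5:45 = 2:18 AM on Jun 17.

2:18 AM on Jun 17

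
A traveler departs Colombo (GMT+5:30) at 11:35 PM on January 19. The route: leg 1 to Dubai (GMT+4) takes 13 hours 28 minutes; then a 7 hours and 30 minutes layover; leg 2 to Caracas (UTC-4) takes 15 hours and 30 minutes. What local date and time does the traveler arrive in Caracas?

2:33 AM on January 21

Convert departure to UTC: 11:35 PM − 5:30 = 6:05 PM UTC on Jan 19.
Add 13 hours 28 minutes leg 1 → 7:33 AM UTC (Jan 20).
Add 7 hours 30 minutes layover in Dubai → 3:03 PM UTC.
Add 15 hours and 30 minutes leg 2 → 6:33 AM UTC (Jan 21).
Caracas is UTC−4:00, so local arrival = 6:33 AM − 4:00 = 2:33 AM on Jan 21.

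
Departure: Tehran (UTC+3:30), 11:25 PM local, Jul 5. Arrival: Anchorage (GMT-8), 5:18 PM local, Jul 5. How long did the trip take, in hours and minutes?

5 hours 23 minutes

Departure in UTC: 11:25 PM − 3:30 = 7:55 PM on Jul 5.
Arrival in UTC: 5:18 PM + 8:00 = 1:18 AM on Jul 6.
Elapsed = 1:18 AM − 7:55 PM (+1 day) = 5 hours 23 minutes.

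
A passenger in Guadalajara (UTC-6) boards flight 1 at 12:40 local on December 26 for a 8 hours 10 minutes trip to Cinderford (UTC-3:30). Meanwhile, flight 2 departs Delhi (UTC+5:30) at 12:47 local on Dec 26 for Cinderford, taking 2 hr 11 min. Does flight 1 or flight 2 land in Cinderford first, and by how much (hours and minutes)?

Flight 1 in UTC: 12:40 + 6:00 = 18:40 on Dec 26.
+8 hours 10 minutes → arrive 02:50 UTC on Dec 27.
Flight 2 in UTC: 12:47 − 5:30 = 07:17 on Dec 26.
+2 hours 11 minutes → arrive 09:28 UTC on Dec 26.
Flight 2 lands earlier by 17 hours 22 minutes.

the second, by 17 hours 22 minutes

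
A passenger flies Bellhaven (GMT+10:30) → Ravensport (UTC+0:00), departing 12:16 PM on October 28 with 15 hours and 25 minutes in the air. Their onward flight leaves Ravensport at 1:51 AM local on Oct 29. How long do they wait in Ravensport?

Convert departure to UTC: 12:16 PM − 10:30 = 1:46 AM UTC on Oct 28.
Add 15 hours and 25 minutes flight time → 5:11 PM UTC.
Ravensport is UTC+0, so local arrival is the same: 5:11 PM on Oct 28.
Layover = 1:51 AM − 5:11 PM (+1 day) = 8 hours 40 minutes.

8 hours 40 minutes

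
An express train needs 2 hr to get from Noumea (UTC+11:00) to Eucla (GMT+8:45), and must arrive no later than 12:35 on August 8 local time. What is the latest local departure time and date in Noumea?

12:50 on August 8

Target arrival in UTC: 12:35 − 8:45 = 03:50 on Aug 8.
Subtract 2 hours → departure 01:50 UTC on Aug 8.
Noumea is UTC+11:00: 01:50 + 11:00 = 12:50 on Aug 8.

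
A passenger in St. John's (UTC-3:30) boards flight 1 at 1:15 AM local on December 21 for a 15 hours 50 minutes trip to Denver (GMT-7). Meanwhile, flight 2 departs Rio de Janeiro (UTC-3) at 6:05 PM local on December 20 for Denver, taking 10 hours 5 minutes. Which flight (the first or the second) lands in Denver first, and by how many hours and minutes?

Flight 1 in UTC: 1:15 AM + 3:30 = 4:45 AM on Dec 21.
+15 hours and 50 minutes → arrive 8:35 PM UTC on Dec 21.
Flight 2 in UTC: 6:05 PM + 3:00 = 9:05 PM on Dec 20.
+10 hours and 5 minutes → arrive 7:10 AM UTC on Dec 21.
Flight 2 lands earlier by 13 hours 25 minutes.

the second, by 13 hours 25 minutes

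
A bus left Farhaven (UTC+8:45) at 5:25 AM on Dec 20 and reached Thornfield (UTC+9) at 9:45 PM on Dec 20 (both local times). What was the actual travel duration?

Departure in UTC: 5:25 AM − 8:45 = 8:40 PM on Dec 19.
Arrival in UTC: 9:45 PM − 9:00 = 12:45 PM on Dec 20.
Elapsed = 12:45 PM − 8:40 PM (+1 day) = 16 hours 5 minutes.

16 hours 5 minutes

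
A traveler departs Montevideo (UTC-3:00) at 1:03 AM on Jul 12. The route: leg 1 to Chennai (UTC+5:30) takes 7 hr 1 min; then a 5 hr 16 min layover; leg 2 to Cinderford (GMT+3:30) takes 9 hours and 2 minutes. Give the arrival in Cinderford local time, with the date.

Convert departure to UTC: 1:03 AM + 3:00 = 4:03 AM UTC on Jul 12.
Add 7 hours and 1 minute leg 1 → 11:04 AM UTC.
Add 5 hours and 16 minutes layover in Chennai → 4:20 PM UTC.
Add 9 hours 2 minutes leg 2 → 1:22 AM UTC (Jul 13).
Cinderford is UTC+3:30, so local arrival = 1:22 AM + 3:30 = 4:52 AM on Jul 13.

4:52 AM on July 13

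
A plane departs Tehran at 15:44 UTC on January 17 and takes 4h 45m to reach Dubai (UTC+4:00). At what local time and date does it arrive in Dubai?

Departure is given in UTC: 15:44 on Jan 17.
Add 4 hours and 45 minutes → 20:29 UTC.
Dubai is UTC+4:00: 20:29 + 4:00 = 00:29 on Jan 18.

00:29 on January 18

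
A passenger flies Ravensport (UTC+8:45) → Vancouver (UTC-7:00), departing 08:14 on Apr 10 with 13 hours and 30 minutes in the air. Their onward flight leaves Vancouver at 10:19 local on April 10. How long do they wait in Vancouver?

4 hours 20 minutes

Convert departure to UTC: 08:14 − 8:45 = 23:29 UTC on Apr 9.
Add 13 hours and 30 minutes flight time → 12:59 UTC (Apr 10).
Vancouver is UTC−7:00, so local arrival = 12:59 − 7:00 = 05:59 on Apr 10.
Layover = 10:19 − 05:59 = 4 hours 20 minutes.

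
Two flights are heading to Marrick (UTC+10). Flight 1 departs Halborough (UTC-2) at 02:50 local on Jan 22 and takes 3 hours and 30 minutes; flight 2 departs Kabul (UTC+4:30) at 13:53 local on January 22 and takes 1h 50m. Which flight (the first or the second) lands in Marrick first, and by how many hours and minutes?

the first, by 2 hours 53 minutes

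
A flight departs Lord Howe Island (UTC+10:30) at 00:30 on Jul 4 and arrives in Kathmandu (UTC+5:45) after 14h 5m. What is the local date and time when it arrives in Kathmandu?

09:50 on July 4

Kathmandu is 4:45 behind Lord Howe Island.
After 14 hours 5 minutes it is 14:35 in Lord Howe Island.
Shift by the zone difference: 14:35 − 4:45 = 09:50 on Jul 4 in Kathmandu.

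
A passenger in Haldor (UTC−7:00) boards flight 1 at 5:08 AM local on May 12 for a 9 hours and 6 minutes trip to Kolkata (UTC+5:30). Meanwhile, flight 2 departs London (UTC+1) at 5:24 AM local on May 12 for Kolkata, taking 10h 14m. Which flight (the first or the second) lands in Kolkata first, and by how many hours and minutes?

the second, by 6 hours 36 minutes

Flight 1 in UTC: 5:08 AM + 7:00 = 12:08 PM on May 12.
+9 hours and 6 minutes → arrive 9:14 PM UTC on May 12.
Flight 2 in UTC: 5:24 AM − 1:00 = 4:24 AM on May 12.
+10 hours and 14 minutes → arrive 2:38 PM UTC on May 12.
Flight 2 lands earlier by 6 hours 36 minutes.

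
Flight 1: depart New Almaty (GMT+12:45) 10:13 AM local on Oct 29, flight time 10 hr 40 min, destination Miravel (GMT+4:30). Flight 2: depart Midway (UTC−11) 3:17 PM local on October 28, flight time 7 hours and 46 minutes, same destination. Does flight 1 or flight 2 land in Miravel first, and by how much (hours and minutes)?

Flight 1 in UTC: 10:13 AM − 12:45 = 9:28 PM on Oct 28.
+10 hours and 40 minutes → arrive 8:08 AM UTC on Oct 29.
Flight 2 in UTC: 3:17 PM + 11:00 = 2:17 AM on Oct 29.
+7 hours 46 minutes → arrive 10:03 AM UTC on Oct 29.
Flight 1 lands earlier by 1 hour 55 minutes.

the first, by 1 hour 55 minutes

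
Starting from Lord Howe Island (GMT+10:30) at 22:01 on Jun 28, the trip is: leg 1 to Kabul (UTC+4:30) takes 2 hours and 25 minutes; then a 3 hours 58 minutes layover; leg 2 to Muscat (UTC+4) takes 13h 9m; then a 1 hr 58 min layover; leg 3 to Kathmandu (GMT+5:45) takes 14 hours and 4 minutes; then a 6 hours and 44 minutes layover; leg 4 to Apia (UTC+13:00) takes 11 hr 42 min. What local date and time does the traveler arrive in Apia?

06:31 on July 1

Convert departure to UTC: 22:01 − 10:30 = 11:31 UTC on Jun 28.
Add 2 hours and 25 minutes leg 1 → 13:56 UTC.
Add 3 hours 58 minutes layover in Kabul → 17:54 UTC.
Add 13 hours and 9 minutes leg 2 → 07:03 UTC (Jun 29).
Add 1 hour 58 minutes layover in Muscat → 09:01 UTC.
Add 14 hours and 4 minutes leg 3 → 23:05 UTC.
Add 6 hours 44 minutes layover in Kathmandu → 05:49 UTC (Jun 30).
Add 11 hours 42 minutes leg 4 → 17:31 UTC.
Apia is UTC+13:00, so local arrival = 17:31 + 13:00 = 06:31 on Jul 1.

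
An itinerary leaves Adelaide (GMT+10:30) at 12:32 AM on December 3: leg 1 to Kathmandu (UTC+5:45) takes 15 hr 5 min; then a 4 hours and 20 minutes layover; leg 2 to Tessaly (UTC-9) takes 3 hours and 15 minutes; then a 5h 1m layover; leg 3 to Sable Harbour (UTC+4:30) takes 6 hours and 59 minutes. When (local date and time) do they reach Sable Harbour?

5:12 AM on Dec 4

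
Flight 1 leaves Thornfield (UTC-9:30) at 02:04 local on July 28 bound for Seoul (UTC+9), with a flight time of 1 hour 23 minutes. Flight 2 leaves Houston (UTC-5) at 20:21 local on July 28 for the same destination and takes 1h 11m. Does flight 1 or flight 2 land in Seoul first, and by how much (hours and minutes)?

the first, by 13 hours 35 minutes

Flight 1 in UTC: 02:04 + 9:30 = 11:34 on Jul 28.
+1 hour and 23 minutes → arrive 12:57 UTC on Jul 28.
Flight 2 in UTC: 20:21 + 5:00 = 01:21 on Jul 29.
+1 hour 11 minutes → arrive 02:32 UTC on Jul 29.
Flight 1 lands earlier by 13 hours 35 minutes.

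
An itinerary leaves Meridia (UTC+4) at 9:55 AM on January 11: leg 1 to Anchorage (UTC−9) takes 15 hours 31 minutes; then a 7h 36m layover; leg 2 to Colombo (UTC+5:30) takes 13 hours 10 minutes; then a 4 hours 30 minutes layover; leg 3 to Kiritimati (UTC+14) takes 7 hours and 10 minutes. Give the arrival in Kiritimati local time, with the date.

7:52 PM on Jan 13

Convert departure to UTC: 9:55 AM − 4:00 = 5:55 AM UTC on Jan 11.
Add 15 hours and 31 minutes leg 1 → 9:26 PM UTC.
Add 7 hours and 36 minutes layover in Anchorage → 5:02 AM UTC (Jan 12).
Add 13 hours and 10 minutes leg 2 → 6:12 PM UTC.
Add 4 hours and 30 minutes layover in Colombo → 10:42 PM UTC.
Add 7 hours and 10 minutes leg 3 → 5:52 AM UTC (Jan 13).
Kiritimati is UTC+14:00, so local arrival = 5:52 AM + 14:00 = 7:52 PM on Jan 13.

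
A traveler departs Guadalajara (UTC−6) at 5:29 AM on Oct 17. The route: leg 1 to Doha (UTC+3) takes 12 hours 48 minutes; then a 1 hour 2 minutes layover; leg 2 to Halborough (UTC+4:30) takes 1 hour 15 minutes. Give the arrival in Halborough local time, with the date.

7:04 AM on October 18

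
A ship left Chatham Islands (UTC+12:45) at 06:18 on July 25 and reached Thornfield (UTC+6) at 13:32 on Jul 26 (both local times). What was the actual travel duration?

37 hours 59 minutes

Thornfield is 6:45 behind Chatham Islands.
Clock-face elapsed time (ignoring zones) is 31 hours 14 minutes.
Actual elapsed = 31 hours 14 minutes + 6:45 = 37 hours 59 minutes.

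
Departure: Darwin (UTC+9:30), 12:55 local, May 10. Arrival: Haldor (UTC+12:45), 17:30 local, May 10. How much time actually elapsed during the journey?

1 hour 20 minutes

Departure in UTC: 12:55 − 9:30 = 03:25 on May 10.
Arrival in UTC: 17:30 − 12:45 = 04:45 on May 10.
Elapsed = 04:45 − 03:25 = 1 hour 20 minutes.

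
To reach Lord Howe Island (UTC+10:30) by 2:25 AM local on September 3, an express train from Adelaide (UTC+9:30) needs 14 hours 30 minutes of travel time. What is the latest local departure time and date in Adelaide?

Target arrival in UTC: 2:25 AM − 10:30 = 3:55 PM on Sep 2.
Subtract 14 hours and 30 minutes → departure 1:25 AM UTC on Sep 2.
Adelaide is UTC+9:30: 1:25 AM + 9:30 = 10:55 AM on Sep 2.

10:55 AM on September 2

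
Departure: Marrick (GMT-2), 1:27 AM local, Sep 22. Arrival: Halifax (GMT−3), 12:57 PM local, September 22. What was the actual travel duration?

12 hours 30 minutes

Departure in UTC: 1:27 AM + 2:00 = 3:27 AM on Sep 22.
Arrival in UTC: 12:57 PM + 3:00 = 3:57 PM on Sep 22.
Elapsed = 3:57 PM − 3:27 AM = 12 hours 30 minutes.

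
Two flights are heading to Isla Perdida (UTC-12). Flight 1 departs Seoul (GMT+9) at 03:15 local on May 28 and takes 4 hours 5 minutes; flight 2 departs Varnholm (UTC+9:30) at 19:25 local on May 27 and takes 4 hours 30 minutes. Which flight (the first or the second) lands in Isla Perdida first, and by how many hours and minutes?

the second, by 7 hours 55 minutes

Flight 1 in UTC: 03:15 − 9:00 = 18:15 on May 27.
+4 hours 5 minutes → arrive 22:20 UTC on May 27.
Flight 2 in UTC: 19:25 − 9:30 = 09:55 on May 27.
+4 hours 30 minutes → arrive 14:25 UTC on May 27.
Flight 2 lands earlier by 7 hours 55 minutes.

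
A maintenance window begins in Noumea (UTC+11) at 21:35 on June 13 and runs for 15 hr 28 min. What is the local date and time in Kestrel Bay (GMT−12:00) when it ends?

14:03 on June 13

Convert start to UTC: 21:35 − 11:00 = 10:35 UTC on Jun 13.
Add 15 hours 28 minutes duration → 02:03 UTC (Jun 14).
Kestrel Bay is UTC−12:00, so local end time = 02:03 − 12:00 = 14:03 on Jun 13.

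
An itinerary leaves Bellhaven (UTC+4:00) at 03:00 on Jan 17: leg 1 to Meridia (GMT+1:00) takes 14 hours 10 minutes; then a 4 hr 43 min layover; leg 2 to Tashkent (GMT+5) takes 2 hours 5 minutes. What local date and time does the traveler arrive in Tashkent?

00:58 on Jan 18

Convert departure to UTC: 03:00 − 4:00 = 23:00 UTC on Jan 16.
Add 14 hours and 10 minutes leg 1 → 13:10 UTC (Jan 17).
Add 4 hours 43 minutes layover in Meridia → 17:53 UTC.
Add 2 hours 5 minutes leg 2 → 19:58 UTC.
Tashkent is UTC+5:00, so local arrival = 19:58 + 5:00 = 00:58 on Jan 18.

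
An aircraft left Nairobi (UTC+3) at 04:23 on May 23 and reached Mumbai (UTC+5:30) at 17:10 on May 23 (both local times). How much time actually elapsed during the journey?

10 hours 17 minutes

Departure in UTC: 04:23 − 3:00 = 01:23 on May 23.
Arrival in UTC: 17:10 − 5:30 = 11:40 on May 23.
Elapsed = 11:40 − 01:23 = 10 hours 17 minutes.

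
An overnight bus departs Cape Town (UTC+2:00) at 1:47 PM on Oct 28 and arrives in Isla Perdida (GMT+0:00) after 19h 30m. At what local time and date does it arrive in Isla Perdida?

Isla Perdida is 2:00 behind Cape Town.
After 19 hours 30 minutes it is 9:17 AM (Oct 29) in Cape Town.
Shift by the zone difference: 9:17 AM − 2:00 = 7:17 AM on Oct 29 in Isla Perdida.

7:17 AM on Oct 29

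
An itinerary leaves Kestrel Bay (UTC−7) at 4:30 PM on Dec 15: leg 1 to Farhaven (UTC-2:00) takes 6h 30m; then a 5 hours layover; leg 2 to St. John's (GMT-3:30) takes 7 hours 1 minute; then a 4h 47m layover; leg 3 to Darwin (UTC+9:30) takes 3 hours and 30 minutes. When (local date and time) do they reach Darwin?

11:48 AM on December 17

Convert departure to UTC: 4:30 PM + 7:00 = 11:30 PM UTC on Dec 15.
Add 6 hours 30 minutes leg 1 → 6:00 AM UTC (Dec 16).
Add 5 hours layover in Farhaven → 11:00 AM UTC.
Add 7 hours and 1 minute leg 2 → 6:01 PM UTC.
Add 4 hours and 47 minutes layover in St. John's → 10:48 PM UTC.
Add 3 hours 30 minutes leg 3 → 2:18 AM UTC (Dec 17).
Darwin is UTC+9:30, so local arrival = 2:18 AM + 9:30 = 11:48 AM on Dec 17.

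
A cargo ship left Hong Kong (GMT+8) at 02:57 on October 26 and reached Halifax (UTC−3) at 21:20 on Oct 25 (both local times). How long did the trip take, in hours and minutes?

5 hours 23 minutes

Departure in UTC: 02:57 − 8:00 = 18:57 on Oct 25.
Arrival in UTC: 21:20 + 3:00 = 00:20 on Oct 26.
Elapsed = 00:20 − 18:57 (+1 day) = 5 hours 23 minutes.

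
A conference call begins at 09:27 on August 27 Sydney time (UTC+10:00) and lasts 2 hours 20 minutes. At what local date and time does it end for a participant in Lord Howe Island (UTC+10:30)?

Lord Howe Island is 0:30 ahead of Sydney.
After 2 hours 20 minutes it is 11:47 in Sydney.
Shift by the zone difference: 11:47 + 0:30 = 12:17 on Aug 27 in Lord Howe Island.

12:17 on August 27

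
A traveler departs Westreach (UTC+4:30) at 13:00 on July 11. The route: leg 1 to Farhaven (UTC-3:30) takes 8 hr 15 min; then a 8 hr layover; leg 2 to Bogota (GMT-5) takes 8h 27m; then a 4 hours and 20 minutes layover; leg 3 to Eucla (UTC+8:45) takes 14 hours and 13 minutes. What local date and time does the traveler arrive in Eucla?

Convert departure to UTC: 13:00 − 4:30 = 08:30 UTC on Jul 11.
Add 8 hours and 15 minutes leg 1 → 16:45 UTC.
Add 8 hours layover in Farhaven → 00:45 UTC (Jul 12).
Add 8 hours 27 minutes leg 2 → 09:12 UTC.
Add 4 hours and 20 minutes layover in Bogota → 13:32 UTC.
Add 14 hours 13 minutes leg 3 → 03:45 UTC (Jul 13).
Eucla is UTC+8:45, so local arrival = 03:45 + 8:45 = 12:30 on Jul 13.

12:30 on Jul 13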